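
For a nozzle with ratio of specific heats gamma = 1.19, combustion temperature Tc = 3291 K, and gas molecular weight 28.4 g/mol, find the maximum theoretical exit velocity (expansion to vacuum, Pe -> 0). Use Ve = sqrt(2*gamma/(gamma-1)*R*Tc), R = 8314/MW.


R = 8314 / 28.4 = 292.75 J/(kg.K)
Ve = sqrt(2 * 1.19 / (1.19 - 1) * 292.75 * 3291) = 3474 m/s

3474 m/s


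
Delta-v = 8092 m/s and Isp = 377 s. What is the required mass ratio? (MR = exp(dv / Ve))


Ve = 377 * 9.81 = 3698.37 m/s
MR = exp(8092 / 3698.37) = 8.917

8.917


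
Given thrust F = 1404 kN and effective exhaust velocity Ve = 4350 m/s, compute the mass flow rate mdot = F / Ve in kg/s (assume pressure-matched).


mdot = F / Ve = 1404000 / 4350 = 322.8 kg/s

322.8 kg/s


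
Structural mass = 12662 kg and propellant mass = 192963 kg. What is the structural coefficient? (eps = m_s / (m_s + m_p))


eps = 12662 / (12662 + 192963) = 0.0616

0.0616


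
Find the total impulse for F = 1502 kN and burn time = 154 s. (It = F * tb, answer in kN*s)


It = 1502 * 154 = 231308 kN*s

231308 kN*s


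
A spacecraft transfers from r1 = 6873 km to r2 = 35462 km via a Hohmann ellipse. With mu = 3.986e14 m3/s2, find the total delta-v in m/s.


V1 = sqrt(mu/r1) = 7615.45 m/s
dV1 = V1*(sqrt(2*r2/(r1+r2)) - 1) = 2241.5 m/s
V2 = sqrt(mu/r2) = 3352.64 m/s
dV2 = V2*(1 - sqrt(2*r1/(r1+r2))) = 1442.24 m/s
Total dV = 3684 m/s

3684 m/s


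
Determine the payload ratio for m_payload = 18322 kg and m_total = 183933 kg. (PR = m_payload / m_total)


PR = 18322 / 183933 = 0.0996

0.0996


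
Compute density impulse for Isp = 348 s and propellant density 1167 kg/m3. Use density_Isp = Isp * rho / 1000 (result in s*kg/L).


rho*Isp = 348 * 1167 / 1000 = 406 s*kg/L

406 s*kg/L


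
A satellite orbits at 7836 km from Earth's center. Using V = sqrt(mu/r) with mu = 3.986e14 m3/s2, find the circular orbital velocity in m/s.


V = sqrt(3.986e14 / 7836000) = 7132 m/s

7132 m/s


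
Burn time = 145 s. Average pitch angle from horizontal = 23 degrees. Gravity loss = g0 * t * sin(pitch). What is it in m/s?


GL = 9.81 * 145 * sin(23 deg) = 556 m/s

556 m/s


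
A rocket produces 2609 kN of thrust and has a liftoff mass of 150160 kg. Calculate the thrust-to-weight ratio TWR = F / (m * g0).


TWR = 2609000 / (150160 * 9.81) = 1.77

1.77


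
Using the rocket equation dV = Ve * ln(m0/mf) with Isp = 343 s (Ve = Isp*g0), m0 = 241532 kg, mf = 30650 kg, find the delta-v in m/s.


Ve = 343 * 9.81 = 3364.83 m/s
dV = 3364.83 * ln(241532/30650) = 6946 m/s

6946 m/s


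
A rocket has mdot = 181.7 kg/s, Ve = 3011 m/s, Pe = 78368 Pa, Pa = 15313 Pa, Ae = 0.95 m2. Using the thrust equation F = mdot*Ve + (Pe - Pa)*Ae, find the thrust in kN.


F = 181.7 * 3011 + (78368 - 15313) * 0.95 = 607001.0 N = 607.0 kN

607.0 kN


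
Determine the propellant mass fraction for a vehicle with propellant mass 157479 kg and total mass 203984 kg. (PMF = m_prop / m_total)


PMF = 157479 / 203984 = 0.772

0.772


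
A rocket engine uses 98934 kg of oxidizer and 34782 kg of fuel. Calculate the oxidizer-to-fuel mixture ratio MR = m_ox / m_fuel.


MR = 98934 / 34782 = 2.84

2.84


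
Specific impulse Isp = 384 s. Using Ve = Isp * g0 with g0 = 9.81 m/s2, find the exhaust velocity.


Ve = Isp * g0 = 384 * 9.81 = 3767.0 m/s

3767.0 m/s


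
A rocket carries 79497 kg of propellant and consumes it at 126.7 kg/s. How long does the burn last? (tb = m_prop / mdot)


tb = 79497 / 126.7 = 627.4 s

627.4 s


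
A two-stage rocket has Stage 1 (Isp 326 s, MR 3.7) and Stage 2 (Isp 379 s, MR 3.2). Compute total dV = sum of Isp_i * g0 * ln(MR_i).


dV1 = 326 * 9.81 * ln(3.7) = 4184.1 m/s
dV2 = 379 * 9.81 * ln(3.2) = 4324.6 m/s
Total dV = 4184.1 + 4324.6 = 8508.7 m/s ~ 8509 m/s

8509 m/s


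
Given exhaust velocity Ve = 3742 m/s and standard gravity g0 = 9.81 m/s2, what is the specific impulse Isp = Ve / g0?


Isp = Ve / g0 = 3742 / 9.81 = 381.4 s

381.4 s


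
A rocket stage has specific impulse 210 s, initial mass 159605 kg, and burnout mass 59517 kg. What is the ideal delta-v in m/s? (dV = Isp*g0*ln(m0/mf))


Ve = 210 * 9.81 = 2060.1 m/s
dV = 2060.1 * ln(159605/59517) = 2032 m/s

2032 m/s


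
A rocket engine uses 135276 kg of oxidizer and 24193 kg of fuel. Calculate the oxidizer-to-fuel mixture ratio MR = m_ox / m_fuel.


MR = 135276 / 24193 = 5.59

5.59


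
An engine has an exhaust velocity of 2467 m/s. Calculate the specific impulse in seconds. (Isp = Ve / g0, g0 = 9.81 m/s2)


Isp = Ve / g0 = 2467 / 9.81 = 251.5 s

251.5 s


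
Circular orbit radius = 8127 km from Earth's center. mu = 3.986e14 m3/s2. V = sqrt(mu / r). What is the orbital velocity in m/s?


V = sqrt(3.986e14 / 8127000) = 7003 m/s

7003 m/s


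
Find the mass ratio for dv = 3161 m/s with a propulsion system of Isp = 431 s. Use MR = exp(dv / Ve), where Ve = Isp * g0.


Ve = 431 * 9.81 = 4228.11 m/s
MR = exp(3161 / 4228.11) = 2.112

2.112


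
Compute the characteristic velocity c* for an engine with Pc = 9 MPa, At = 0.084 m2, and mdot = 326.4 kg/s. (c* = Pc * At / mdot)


c* = 9e6 * 0.084 / 326.4 = 2316 m/s

2316 m/s


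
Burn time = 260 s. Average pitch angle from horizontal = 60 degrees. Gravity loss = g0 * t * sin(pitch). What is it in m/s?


GL = 9.81 * 260 * sin(60 deg) = 2209 m/s

2209 m/s


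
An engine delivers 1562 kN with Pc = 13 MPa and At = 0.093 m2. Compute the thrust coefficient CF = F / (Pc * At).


CF = 1562000 / (13e6 * 0.093) = 1.29

1.29


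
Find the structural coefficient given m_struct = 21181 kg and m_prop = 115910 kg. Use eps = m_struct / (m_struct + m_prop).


eps = 21181 / (21181 + 115910) = 0.1545

0.1545


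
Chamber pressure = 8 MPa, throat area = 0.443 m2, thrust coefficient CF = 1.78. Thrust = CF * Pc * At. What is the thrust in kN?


F = 1.78 * 8e6 * 0.443 = 6.3083e+06 N = 6308.3 kN

6308.3 kN


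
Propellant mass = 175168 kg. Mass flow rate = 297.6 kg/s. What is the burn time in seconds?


tb = 175168 / 297.6 = 588.6 s

588.6 s


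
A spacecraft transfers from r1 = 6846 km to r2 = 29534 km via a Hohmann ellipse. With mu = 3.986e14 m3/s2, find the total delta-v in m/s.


V1 = sqrt(mu/r1) = 7630.45 m/s
dV1 = V1*(sqrt(2*r2/(r1+r2)) - 1) = 2092.43 m/s
V2 = sqrt(mu/r2) = 3673.73 m/s
dV2 = V2*(1 - sqrt(2*r1/(r1+r2))) = 1419.96 m/s
Total dV = 3512 m/s

3512 m/s


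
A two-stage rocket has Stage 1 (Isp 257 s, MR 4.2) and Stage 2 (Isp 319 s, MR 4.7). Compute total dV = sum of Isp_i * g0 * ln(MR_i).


dV1 = 257 * 9.81 * ln(4.2) = 3618.1 m/s
dV2 = 319 * 9.81 * ln(4.7) = 4842.9 m/s
Total dV = 3618.1 + 4842.9 = 8461.0 m/s ~ 8461 m/s

8461 m/s


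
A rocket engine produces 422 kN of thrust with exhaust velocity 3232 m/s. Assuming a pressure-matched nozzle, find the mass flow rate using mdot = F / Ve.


mdot = F / Ve = 422000 / 3232 = 130.6 kg/s

130.6 kg/s


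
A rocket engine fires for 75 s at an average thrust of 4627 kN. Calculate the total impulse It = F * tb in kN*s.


It = 4627 * 75 = 347025 kN*s

347025 kN*s


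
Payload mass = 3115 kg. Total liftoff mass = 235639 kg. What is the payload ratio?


PR = 3115 / 235639 = 0.0132

0.0132


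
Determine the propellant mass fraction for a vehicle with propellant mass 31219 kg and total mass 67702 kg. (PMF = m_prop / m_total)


PMF = 31219 / 67702 = 0.461

0.461


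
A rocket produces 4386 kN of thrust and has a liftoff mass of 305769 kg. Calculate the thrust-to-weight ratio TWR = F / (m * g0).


TWR = 4386000 / (305769 * 9.81) = 1.46

1.46


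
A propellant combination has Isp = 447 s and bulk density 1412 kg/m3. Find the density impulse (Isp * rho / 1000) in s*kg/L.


rho*Isp = 447 * 1412 / 1000 = 631 s*kg/L

631 s*kg/L


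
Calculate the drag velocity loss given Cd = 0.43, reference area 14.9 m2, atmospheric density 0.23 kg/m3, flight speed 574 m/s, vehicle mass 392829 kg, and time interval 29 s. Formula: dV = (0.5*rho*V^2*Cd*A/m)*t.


D = 0.5 * 0.23 * 574^2 * 0.43 * 14.9 = 242759.56 N
a = 242759.56 / 392829 = 0.618 m/s2
dV = 0.618 * 29 = 17.9 m/s

17.9 m/s


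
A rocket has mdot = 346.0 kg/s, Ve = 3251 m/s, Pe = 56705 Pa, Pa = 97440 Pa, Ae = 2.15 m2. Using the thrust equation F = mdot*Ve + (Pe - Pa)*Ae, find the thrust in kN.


F = 346.0 * 3251 + (56705 - 97440) * 2.15 = 1.0373e+06 N = 1037.3 kN

1037.3 kN


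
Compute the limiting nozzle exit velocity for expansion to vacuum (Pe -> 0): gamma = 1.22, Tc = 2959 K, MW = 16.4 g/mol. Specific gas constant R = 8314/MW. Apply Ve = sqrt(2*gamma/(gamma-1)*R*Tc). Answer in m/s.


R = 8314 / 16.4 = 506.95 J/(kg.K)
Ve = sqrt(2 * 1.22 / (1.22 - 1) * 506.95 * 2959) = 4079 m/s

4079 m/s


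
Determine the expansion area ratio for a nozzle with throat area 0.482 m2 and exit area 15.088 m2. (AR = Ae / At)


AR = 15.088 / 0.482 = 31.3

31.3


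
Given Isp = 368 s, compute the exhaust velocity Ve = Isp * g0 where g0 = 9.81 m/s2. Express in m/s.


Ve = Isp * g0 = 368 * 9.81 = 3610.1 m/s

3610.1 m/s


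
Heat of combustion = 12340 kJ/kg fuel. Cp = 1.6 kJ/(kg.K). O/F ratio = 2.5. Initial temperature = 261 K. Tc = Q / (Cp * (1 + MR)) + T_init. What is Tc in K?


Tc = 12340 / (1.6 * (1 + 2.5)) + 261 = 2465 K

2465 K


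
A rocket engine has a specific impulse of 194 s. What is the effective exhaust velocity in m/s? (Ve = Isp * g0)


Ve = Isp * g0 = 194 * 9.81 = 1903.1 m/s

1903.1 m/s


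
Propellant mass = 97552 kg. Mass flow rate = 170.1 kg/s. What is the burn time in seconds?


tb = 97552 / 170.1 = 573.5 s

573.5 s


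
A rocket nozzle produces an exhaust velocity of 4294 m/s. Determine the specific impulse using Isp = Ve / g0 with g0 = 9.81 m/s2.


Isp = Ve / g0 = 4294 / 9.81 = 437.7 s

437.7 s


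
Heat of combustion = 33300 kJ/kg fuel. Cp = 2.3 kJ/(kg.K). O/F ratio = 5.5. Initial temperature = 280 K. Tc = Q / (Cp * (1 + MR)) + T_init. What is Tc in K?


Tc = 33300 / (2.3 * (1 + 5.5)) + 280 = 2507 K

2507 K


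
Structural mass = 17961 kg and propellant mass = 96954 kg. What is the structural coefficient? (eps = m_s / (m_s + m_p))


eps = 17961 / (17961 + 96954) = 0.1563

0.1563


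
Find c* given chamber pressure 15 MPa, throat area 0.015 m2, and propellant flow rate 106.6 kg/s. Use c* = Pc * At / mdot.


c* = 15e6 * 0.015 / 106.6 = 2111 m/s

2111 m/s


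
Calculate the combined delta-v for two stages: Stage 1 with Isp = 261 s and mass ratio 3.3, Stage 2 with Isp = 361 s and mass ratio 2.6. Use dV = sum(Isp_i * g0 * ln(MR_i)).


dV1 = 261 * 9.81 * ln(3.3) = 3056.9 m/s
dV2 = 361 * 9.81 * ln(2.6) = 3383.9 m/s
Total dV = 3056.9 + 3383.9 = 6440.8 m/s ~ 6441 m/s

6441 m/s


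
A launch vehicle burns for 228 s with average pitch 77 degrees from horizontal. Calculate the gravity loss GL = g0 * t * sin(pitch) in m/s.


GL = 9.81 * 228 * sin(77 deg) = 2179 m/s

2179 m/s


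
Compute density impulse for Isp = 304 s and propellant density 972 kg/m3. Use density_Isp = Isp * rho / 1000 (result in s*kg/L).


rho*Isp = 304 * 972 / 1000 = 295 s*kg/L

295 s*kg/L


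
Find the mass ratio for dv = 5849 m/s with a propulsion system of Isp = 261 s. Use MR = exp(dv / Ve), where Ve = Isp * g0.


Ve = 261 * 9.81 = 2560.41 m/s
MR = exp(5849 / 2560.41) = 9.82

9.82


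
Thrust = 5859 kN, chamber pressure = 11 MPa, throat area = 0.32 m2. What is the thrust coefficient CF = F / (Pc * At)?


CF = 5859000 / (11e6 * 0.32) = 1.66

1.66


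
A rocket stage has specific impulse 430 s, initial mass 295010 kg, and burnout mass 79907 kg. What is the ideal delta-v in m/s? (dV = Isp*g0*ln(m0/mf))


Ve = 430 * 9.81 = 4218.3 m/s
dV = 4218.3 * ln(295010/79907) = 5510 m/s

5510 m/s


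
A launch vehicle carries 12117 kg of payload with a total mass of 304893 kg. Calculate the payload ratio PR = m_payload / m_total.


PR = 12117 / 304893 = 0.0397

0.0397


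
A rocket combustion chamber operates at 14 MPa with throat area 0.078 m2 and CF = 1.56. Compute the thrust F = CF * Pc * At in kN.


F = 1.56 * 14e6 * 0.078 = 1.7035e+06 N = 1703.5 kN

1703.5 kN


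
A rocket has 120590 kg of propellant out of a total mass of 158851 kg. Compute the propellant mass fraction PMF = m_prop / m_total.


PMF = 120590 / 158851 = 0.759

0.759


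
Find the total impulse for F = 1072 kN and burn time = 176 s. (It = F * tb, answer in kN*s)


It = 1072 * 176 = 188672 kN*s

188672 kN*s


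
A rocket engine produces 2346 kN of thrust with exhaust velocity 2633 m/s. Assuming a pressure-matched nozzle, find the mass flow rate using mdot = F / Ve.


mdot = F / Ve = 2346000 / 2633 = 891.0 kg/s

891.0 kg/s


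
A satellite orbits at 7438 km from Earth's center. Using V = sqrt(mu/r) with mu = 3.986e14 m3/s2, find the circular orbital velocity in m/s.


V = sqrt(3.986e14 / 7438000) = 7320 m/s

7320 m/s


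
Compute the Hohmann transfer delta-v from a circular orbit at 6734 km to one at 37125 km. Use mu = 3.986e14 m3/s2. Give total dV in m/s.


V1 = sqrt(mu/r1) = 7693.64 m/s
dV1 = V1*(sqrt(2*r2/(r1+r2)) - 1) = 2316.74 m/s
V2 = sqrt(mu/r2) = 3276.69 m/s
dV2 = V2*(1 - sqrt(2*r1/(r1+r2))) = 1460.93 m/s
Total dV = 3778 m/s

3778 m/s


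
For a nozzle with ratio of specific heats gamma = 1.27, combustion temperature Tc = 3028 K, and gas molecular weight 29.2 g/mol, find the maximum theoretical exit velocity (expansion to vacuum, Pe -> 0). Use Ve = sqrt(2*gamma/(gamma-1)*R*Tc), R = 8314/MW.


R = 8314 / 29.2 = 284.73 J/(kg.K)
Ve = sqrt(2 * 1.27 / (1.27 - 1) * 284.73 * 3028) = 2848 m/s

2848 m/s


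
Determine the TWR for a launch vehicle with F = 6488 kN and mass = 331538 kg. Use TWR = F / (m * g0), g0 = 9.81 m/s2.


TWR = 6488000 / (331538 * 9.81) = 1.99

1.99


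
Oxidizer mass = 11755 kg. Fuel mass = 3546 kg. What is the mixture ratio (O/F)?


MR = 11755 / 3546 = 3.32

3.32


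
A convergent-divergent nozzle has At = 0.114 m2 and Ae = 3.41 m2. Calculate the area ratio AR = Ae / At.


AR = 3.41 / 0.114 = 29.9

29.9


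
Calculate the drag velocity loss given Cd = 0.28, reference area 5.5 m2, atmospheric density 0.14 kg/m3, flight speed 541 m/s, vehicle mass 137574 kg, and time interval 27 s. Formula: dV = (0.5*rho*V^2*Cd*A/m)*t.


D = 0.5 * 0.14 * 541^2 * 0.28 * 5.5 = 31551.01 N
a = 31551.01 / 137574 = 0.2293 m/s2
dV = 0.2293 * 27 = 6.2 m/s

6.2 m/s


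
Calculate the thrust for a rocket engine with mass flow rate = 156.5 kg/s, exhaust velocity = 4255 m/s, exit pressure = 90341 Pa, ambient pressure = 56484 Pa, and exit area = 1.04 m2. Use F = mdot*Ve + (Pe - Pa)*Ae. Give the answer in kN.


F = 156.5 * 4255 + (90341 - 56484) * 1.04 = 701119.0 N = 701.1 kN

701.1 kN


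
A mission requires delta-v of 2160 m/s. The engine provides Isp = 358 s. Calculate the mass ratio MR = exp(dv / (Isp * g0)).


Ve = 358 * 9.81 = 3511.98 m/s
MR = exp(2160 / 3511.98) = 1.85

1.85


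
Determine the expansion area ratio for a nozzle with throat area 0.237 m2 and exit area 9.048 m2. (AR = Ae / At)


AR = 9.048 / 0.237 = 38.2

38.2


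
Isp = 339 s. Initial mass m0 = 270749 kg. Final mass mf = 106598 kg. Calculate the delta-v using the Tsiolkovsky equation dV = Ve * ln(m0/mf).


Ve = 339 * 9.81 = 3325.59 m/s
dV = 3325.59 * ln(270749/106598) = 3100 m/s

3100 m/s


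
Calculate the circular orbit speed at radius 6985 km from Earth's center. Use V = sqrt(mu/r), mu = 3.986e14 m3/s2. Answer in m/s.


V = sqrt(3.986e14 / 6985000) = 7554 m/s

7554 m/s


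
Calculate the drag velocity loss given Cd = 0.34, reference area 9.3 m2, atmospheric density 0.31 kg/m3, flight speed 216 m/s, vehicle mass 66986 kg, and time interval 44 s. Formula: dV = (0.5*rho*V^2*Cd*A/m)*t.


D = 0.5 * 0.31 * 216^2 * 0.34 * 9.3 = 22866.57 N
a = 22866.57 / 66986 = 0.3414 m/s2
dV = 0.3414 * 44 = 15.0 m/s

15.0 m/s


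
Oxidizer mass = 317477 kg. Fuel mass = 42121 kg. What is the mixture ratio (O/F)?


MR = 317477 / 42121 = 7.54

7.54


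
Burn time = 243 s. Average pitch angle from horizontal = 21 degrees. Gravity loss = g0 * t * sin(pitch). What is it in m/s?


GL = 9.81 * 243 * sin(21 deg) = 854 m/s

854 m/s


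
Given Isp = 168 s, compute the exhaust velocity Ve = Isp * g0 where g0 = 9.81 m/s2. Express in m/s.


Ve = Isp * g0 = 168 * 9.81 = 1648.1 m/s

1648.1 m/s


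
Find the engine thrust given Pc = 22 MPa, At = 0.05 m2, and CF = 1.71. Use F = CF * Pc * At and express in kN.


F = 1.71 * 22e6 * 0.05 = 1.8810e+06 N = 1881.0 kN

1881.0 kN


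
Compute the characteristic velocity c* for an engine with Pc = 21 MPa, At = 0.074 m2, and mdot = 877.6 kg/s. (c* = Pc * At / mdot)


c* = 21e6 * 0.074 / 877.6 = 1771 m/s

1771 m/s


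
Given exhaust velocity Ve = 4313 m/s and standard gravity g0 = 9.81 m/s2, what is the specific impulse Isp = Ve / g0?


Isp = Ve / g0 = 4313 / 9.81 = 439.7 s

439.7 s


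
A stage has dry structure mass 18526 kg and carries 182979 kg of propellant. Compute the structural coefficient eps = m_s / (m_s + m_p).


eps = 18526 / (18526 + 182979) = 0.0919

0.0919


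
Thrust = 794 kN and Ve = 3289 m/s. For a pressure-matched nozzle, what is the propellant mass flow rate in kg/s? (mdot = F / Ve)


mdot = F / Ve = 794000 / 3289 = 241.4 kg/s

241.4 kg/s


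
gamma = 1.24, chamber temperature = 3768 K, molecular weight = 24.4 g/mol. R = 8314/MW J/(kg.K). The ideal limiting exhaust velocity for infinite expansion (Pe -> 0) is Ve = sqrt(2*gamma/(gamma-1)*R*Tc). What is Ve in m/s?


R = 8314 / 24.4 = 340.74 J/(kg.K)
Ve = sqrt(2 * 1.24 / (1.24 - 1) * 340.74 * 3768) = 3642 m/s

3642 m/s


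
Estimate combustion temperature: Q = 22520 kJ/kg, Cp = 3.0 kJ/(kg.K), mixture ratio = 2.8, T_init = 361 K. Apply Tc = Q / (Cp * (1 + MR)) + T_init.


Tc = 22520 / (3.0 * (1 + 2.8)) + 361 = 2336 K

2336 K


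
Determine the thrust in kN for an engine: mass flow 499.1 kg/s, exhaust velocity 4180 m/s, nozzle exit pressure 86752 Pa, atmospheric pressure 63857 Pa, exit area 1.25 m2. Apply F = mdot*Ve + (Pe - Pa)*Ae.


F = 499.1 * 4180 + (86752 - 63857) * 1.25 = 2.1149e+06 N = 2114.9 kN

2114.9 kN


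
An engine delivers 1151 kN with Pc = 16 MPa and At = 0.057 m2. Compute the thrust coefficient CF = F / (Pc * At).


CF = 1151000 / (16e6 * 0.057) = 1.26

1.26


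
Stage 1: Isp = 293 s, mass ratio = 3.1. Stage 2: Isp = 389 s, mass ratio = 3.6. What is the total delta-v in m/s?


dV1 = 293 * 9.81 * ln(3.1) = 3252.0 m/s
dV2 = 389 * 9.81 * ln(3.6) = 4888.2 m/s
Total dV = 3252.0 + 4888.2 = 8140.2 m/s ~ 8140 m/s

8140 m/s


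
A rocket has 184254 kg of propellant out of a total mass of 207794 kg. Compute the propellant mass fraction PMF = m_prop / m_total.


PMF = 184254 / 207794 = 0.887

0.887


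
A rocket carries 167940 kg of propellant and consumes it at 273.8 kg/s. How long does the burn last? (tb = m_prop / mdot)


tb = 167940 / 273.8 = 613.4 s

613.4 s


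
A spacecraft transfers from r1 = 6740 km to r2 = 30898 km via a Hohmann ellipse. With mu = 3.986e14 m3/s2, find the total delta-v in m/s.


V1 = sqrt(mu/r1) = 7690.22 m/s
dV1 = V1*(sqrt(2*r2/(r1+r2)) - 1) = 2163.62 m/s
V2 = sqrt(mu/r2) = 3591.73 m/s
dV2 = V2*(1 - sqrt(2*r1/(r1+r2))) = 1442.24 m/s
Total dV = 3606 m/s

3606 m/s


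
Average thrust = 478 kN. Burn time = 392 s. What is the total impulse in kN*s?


It = 478 * 392 = 187376 kN*s

187376 kN*s


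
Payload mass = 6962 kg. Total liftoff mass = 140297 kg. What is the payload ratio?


PR = 6962 / 140297 = 0.0496

0.0496


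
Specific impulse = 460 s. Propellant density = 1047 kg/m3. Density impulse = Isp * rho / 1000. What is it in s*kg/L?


rho*Isp = 460 * 1047 / 1000 = 482 s*kg/L

482 s*kg/L


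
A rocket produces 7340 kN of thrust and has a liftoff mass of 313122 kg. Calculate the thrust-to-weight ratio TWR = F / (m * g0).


TWR = 7340000 / (313122 * 9.81) = 2.39

2.39


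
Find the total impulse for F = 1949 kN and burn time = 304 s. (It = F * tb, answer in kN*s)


It = 1949 * 304 = 592496 kN*s

592496 kN*s


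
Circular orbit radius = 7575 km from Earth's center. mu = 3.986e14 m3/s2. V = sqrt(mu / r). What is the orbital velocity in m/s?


V = sqrt(3.986e14 / 7575000) = 7254 m/s

7254 m/s


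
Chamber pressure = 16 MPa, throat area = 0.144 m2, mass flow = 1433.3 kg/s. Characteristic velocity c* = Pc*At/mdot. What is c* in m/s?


c* = 16e6 * 0.144 / 1433.3 = 1607 m/s

1607 m/s


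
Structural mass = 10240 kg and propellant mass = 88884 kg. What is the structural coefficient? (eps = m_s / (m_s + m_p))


eps = 10240 / (10240 + 88884) = 0.1033

0.1033


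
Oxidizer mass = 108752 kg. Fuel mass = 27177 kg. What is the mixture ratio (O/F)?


MR = 108752 / 27177 = 4.0

4.0


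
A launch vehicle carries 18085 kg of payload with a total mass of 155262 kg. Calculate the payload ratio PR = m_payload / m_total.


PR = 18085 / 155262 = 0.1165

0.1165


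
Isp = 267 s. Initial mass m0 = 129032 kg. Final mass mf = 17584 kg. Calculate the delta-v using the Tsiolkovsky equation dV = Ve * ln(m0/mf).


Ve = 267 * 9.81 = 2619.27 m/s
dV = 2619.27 * ln(129032/17584) = 5220 m/s

5220 m/s


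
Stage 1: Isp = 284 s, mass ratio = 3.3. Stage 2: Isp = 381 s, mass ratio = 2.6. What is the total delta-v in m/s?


dV1 = 284 * 9.81 * ln(3.3) = 3326.3 m/s
dV2 = 381 * 9.81 * ln(2.6) = 3571.3 m/s
Total dV = 3326.3 + 3571.3 = 6897.6 m/s ~ 6898 m/s

6898 m/s


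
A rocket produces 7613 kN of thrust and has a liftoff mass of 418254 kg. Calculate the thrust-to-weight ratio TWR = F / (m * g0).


TWR = 7613000 / (418254 * 9.81) = 1.86

1.86


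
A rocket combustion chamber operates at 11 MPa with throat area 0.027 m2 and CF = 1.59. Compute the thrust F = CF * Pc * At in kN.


F = 1.59 * 11e6 * 0.027 = 472230.0 N = 472.2 kN

472.2 kN


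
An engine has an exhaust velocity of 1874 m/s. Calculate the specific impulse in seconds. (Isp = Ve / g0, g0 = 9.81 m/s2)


Isp = Ve / g0 = 1874 / 9.81 = 191.0 s

191.0 s


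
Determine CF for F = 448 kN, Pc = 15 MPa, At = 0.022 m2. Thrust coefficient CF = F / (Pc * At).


CF = 448000 / (15e6 * 0.022) = 1.36

1.36


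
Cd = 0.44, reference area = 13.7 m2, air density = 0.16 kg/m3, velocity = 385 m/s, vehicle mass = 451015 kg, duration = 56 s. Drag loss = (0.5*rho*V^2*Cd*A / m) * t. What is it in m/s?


D = 0.5 * 0.16 * 385^2 * 0.44 * 13.7 = 71480.02 N
a = 71480.02 / 451015 = 0.1585 m/s2
dV = 0.1585 * 56 = 8.9 m/s

8.9 m/s


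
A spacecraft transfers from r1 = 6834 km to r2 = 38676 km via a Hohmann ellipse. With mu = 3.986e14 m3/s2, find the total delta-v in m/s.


V1 = sqrt(mu/r1) = 7637.15 m/s
dV1 = V1*(sqrt(2*r2/(r1+r2)) - 1) = 2319.51 m/s
V2 = sqrt(mu/r2) = 3210.32 m/s
dV2 = V2*(1 - sqrt(2*r1/(r1+r2))) = 1450.99 m/s
Total dV = 3770 m/s

3770 m/s


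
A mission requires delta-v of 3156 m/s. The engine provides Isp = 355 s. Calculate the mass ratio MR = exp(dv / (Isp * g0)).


Ve = 355 * 9.81 = 3482.55 m/s
MR = exp(3156 / 3482.55) = 2.475

2.475


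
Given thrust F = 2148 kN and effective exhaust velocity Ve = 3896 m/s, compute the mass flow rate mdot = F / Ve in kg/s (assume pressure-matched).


mdot = F / Ve = 2148000 / 3896 = 551.3 kg/s

551.3 kg/s


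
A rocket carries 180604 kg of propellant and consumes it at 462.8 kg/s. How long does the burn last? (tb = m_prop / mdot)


tb = 180604 / 462.8 = 390.2 s

390.2 s


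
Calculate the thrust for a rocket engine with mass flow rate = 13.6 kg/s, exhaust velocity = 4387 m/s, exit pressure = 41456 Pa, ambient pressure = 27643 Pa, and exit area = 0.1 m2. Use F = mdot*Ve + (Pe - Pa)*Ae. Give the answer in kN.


F = 13.6 * 4387 + (41456 - 27643) * 0.1 = 61044.0 N = 61.0 kN

61.0 kN


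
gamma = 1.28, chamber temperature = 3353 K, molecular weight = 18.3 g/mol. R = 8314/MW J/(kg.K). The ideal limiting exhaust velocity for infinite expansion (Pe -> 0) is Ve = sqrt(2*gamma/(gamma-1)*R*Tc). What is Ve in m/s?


R = 8314 / 18.3 = 454.32 J/(kg.K)
Ve = sqrt(2 * 1.28 / (1.28 - 1) * 454.32 * 3353) = 3732 m/s

3732 m/s


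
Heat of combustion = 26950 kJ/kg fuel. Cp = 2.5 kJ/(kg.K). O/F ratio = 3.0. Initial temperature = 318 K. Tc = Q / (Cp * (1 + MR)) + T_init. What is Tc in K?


Tc = 26950 / (2.5 * (1 + 3.0)) + 318 = 3013 K

3013 K


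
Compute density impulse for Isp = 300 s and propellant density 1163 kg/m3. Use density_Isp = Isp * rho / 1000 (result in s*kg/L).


rho*Isp = 300 * 1163 / 1000 = 349 s*kg/L

349 s*kg/L


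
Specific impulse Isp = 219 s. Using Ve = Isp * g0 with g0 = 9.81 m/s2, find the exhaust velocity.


Ve = Isp * g0 = 219 * 9.81 = 2148.4 m/s

2148.4 m/s


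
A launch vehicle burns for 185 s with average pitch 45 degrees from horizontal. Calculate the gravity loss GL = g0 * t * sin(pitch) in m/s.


GL = 9.81 * 185 * sin(45 deg) = 1283 m/s

1283 m/s


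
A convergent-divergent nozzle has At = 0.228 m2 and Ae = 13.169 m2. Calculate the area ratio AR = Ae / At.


AR = 13.169 / 0.228 = 57.8

57.8


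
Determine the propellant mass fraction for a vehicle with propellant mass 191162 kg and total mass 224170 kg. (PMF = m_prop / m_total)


PMF = 191162 / 224170 = 0.853

0.853


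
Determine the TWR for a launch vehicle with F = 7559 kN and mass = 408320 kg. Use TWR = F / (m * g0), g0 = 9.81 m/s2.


TWR = 7559000 / (408320 * 9.81) = 1.89

1.89


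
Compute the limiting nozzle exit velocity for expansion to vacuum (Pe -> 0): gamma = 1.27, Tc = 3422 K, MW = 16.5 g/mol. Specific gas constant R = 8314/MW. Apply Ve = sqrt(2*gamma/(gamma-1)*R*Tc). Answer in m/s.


R = 8314 / 16.5 = 503.88 J/(kg.K)
Ve = sqrt(2 * 1.27 / (1.27 - 1) * 503.88 * 3422) = 4028 m/s

4028 m/s


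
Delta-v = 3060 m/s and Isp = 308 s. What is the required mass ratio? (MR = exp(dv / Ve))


Ve = 308 * 9.81 = 3021.48 m/s
MR = exp(3060 / 3021.48) = 2.753

2.753


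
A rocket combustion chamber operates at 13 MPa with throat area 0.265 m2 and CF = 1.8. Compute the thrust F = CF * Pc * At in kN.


F = 1.8 * 13e6 * 0.265 = 6.2010e+06 N = 6201.0 kN

6201.0 kN


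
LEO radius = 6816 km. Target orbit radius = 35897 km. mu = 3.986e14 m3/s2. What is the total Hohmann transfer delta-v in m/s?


V1 = sqrt(mu/r1) = 7647.22 m/s
dV1 = V1*(sqrt(2*r2/(r1+r2)) - 1) = 2267.21 m/s
V2 = sqrt(mu/r2) = 3332.27 m/s
dV2 = V2*(1 - sqrt(2*r1/(r1+r2))) = 1449.75 m/s
Total dV = 3717 m/s

3717 m/s


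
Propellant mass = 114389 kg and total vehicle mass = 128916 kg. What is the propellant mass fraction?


PMF = 114389 / 128916 = 0.887

0.887


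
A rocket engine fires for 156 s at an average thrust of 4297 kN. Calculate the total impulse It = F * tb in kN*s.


It = 4297 * 156 = 670332 kN*s

670332 kN*s


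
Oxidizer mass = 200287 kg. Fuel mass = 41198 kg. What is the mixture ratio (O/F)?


MR = 200287 / 41198 = 4.86

4.86


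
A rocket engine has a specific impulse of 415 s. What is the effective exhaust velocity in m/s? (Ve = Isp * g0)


Ve = Isp * g0 = 415 * 9.81 = 4071.2 m/s

4071.2 m/s


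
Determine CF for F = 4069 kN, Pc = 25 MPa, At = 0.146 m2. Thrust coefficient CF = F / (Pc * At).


CF = 4069000 / (25e6 * 0.146) = 1.11

1.11


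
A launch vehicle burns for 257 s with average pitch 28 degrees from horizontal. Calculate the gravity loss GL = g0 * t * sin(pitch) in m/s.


GL = 9.81 * 257 * sin(28 deg) = 1184 m/s

1184 m/s


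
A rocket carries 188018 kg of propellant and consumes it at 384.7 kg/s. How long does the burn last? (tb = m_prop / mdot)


tb = 188018 / 384.7 = 488.7 s

488.7 s


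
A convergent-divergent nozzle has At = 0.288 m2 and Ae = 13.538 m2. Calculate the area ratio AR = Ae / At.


AR = 13.538 / 0.288 = 47.0

47.0


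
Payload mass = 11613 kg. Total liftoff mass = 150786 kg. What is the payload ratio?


PR = 11613 / 150786 = 0.077

0.077


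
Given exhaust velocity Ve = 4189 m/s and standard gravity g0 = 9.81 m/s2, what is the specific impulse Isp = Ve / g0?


Isp = Ve / g0 = 4189 / 9.81 = 427.0 s

427.0 s


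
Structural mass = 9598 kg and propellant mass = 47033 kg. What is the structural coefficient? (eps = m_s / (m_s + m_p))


eps = 9598 / (9598 + 47033) = 0.1695

0.1695


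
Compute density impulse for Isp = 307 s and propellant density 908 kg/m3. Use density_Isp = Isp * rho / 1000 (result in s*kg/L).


rho*Isp = 307 * 908 / 1000 = 279 s*kg/L

279 s*kg/L


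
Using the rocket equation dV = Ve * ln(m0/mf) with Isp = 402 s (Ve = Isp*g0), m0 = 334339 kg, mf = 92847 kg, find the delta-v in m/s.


Ve = 402 * 9.81 = 3943.62 m/s
dV = 3943.62 * ln(334339/92847) = 5053 m/s

5053 m/s


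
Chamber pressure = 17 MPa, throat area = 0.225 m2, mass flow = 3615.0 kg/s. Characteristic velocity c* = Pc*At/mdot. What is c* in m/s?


c* = 17e6 * 0.225 / 3615.0 = 1058 m/s

1058 m/s


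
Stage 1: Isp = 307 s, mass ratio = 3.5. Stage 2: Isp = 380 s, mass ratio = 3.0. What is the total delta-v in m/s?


dV1 = 307 * 9.81 * ln(3.5) = 3772.9 m/s
dV2 = 380 * 9.81 * ln(3.0) = 4095.4 m/s
Total dV = 3772.9 + 4095.4 = 7868.3 m/s ~ 7868 m/s

7868 m/s


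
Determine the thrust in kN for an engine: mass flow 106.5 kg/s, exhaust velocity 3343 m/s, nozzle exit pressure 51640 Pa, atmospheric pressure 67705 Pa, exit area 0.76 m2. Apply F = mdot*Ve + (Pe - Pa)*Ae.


F = 106.5 * 3343 + (51640 - 67705) * 0.76 = 343820.0 N = 343.8 kN

343.8 kN


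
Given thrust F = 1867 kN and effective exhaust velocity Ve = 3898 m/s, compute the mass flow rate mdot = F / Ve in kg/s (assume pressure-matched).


mdot = F / Ve = 1867000 / 3898 = 479.0 kg/s

479.0 kg/s


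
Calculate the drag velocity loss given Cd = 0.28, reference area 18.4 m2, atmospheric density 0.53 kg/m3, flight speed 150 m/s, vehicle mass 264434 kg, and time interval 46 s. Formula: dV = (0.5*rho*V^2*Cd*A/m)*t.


D = 0.5 * 0.53 * 150^2 * 0.28 * 18.4 = 30718.8 N
a = 30718.8 / 264434 = 0.1162 m/s2
dV = 0.1162 * 46 = 5.3 m/s

5.3 m/s


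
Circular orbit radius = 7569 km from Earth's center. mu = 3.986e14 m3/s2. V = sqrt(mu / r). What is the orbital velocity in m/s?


V = sqrt(3.986e14 / 7569000) = 7257 m/s

7257 m/s


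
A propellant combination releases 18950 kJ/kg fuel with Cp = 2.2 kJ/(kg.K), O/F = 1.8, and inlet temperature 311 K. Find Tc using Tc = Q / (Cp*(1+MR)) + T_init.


Tc = 18950 / (2.2 * (1 + 1.8)) + 311 = 3387 K

3387 K


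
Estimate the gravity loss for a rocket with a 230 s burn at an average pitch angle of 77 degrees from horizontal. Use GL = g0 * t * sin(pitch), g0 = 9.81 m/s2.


GL = 9.81 * 230 * sin(77 deg) = 2198 m/s

2198 m/s


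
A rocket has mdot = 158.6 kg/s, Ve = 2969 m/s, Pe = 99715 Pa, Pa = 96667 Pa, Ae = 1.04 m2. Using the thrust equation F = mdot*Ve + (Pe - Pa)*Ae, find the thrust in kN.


F = 158.6 * 2969 + (99715 - 96667) * 1.04 = 474053.0 N = 474.1 kN

474.1 kN


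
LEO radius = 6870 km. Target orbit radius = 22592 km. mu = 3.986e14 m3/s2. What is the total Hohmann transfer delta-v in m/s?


V1 = sqrt(mu/r1) = 7617.11 m/s
dV1 = V1*(sqrt(2*r2/(r1+r2)) - 1) = 1815.93 m/s
V2 = sqrt(mu/r2) = 4200.41 m/s
dV2 = V2*(1 - sqrt(2*r1/(r1+r2))) = 1331.91 m/s
Total dV = 3148 m/s

3148 m/s


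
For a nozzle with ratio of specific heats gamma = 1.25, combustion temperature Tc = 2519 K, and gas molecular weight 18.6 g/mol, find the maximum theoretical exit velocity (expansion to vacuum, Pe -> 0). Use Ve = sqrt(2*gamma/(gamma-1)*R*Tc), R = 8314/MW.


R = 8314 / 18.6 = 446.99 J/(kg.K)
Ve = sqrt(2 * 1.25 / (1.25 - 1) * 446.99 * 2519) = 3356 m/s

3356 m/s


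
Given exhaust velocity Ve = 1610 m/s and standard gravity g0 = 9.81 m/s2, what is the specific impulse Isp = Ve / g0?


Isp = Ve / g0 = 1610 / 9.81 = 164.1 s

164.1 s


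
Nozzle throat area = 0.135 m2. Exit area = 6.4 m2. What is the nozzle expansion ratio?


AR = 6.4 / 0.135 = 47.4

47.4


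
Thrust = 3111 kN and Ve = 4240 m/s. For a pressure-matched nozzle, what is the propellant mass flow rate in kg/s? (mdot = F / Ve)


mdot = F / Ve = 3111000 / 4240 = 733.7 kg/s

733.7 kg/s


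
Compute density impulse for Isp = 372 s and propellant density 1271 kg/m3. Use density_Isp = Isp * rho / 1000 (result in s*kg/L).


rho*Isp = 372 * 1271 / 1000 = 473 s*kg/L

473 s*kg/L


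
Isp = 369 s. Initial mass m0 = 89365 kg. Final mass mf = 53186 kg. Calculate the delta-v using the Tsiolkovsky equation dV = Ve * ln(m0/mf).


Ve = 369 * 9.81 = 3619.89 m/s
dV = 3619.89 * ln(89365/53186) = 1878 m/s

1878 m/s


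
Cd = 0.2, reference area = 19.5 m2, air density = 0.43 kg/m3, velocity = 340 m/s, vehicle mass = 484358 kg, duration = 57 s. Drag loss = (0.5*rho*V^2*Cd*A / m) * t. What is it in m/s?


D = 0.5 * 0.43 * 340^2 * 0.2 * 19.5 = 96930.6 N
a = 96930.6 / 484358 = 0.2001 m/s2
dV = 0.2001 * 57 = 11.4 m/s

11.4 m/s


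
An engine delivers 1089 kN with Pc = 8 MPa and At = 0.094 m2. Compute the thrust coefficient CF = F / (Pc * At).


CF = 1089000 / (8e6 * 0.094) = 1.45

1.45


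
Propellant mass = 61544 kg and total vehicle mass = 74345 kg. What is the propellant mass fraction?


PMF = 61544 / 74345 = 0.828

0.828


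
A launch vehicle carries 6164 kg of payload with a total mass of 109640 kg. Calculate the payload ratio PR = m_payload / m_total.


PR = 6164 / 109640 = 0.0562

0.0562


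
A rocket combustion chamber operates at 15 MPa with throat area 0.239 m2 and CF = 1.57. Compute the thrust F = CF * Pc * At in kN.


F = 1.57 * 15e6 * 0.239 = 5.6284e+06 N = 5628.4 kN

5628.4 kN


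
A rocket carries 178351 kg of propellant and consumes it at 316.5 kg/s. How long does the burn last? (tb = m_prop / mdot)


tb = 178351 / 316.5 = 563.5 s

563.5 s


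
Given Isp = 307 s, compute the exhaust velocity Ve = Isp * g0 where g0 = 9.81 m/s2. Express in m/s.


Ve = Isp * g0 = 307 * 9.81 = 3011.7 m/s

3011.7 m/s


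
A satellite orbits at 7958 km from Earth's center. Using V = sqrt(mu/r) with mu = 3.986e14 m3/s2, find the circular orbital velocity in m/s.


V = sqrt(3.986e14 / 7958000) = 7077 m/s

7077 m/s


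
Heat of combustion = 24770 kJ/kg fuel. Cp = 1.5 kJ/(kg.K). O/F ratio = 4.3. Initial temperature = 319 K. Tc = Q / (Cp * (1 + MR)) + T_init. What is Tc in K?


Tc = 24770 / (1.5 * (1 + 4.3)) + 319 = 3435 K

3435 K


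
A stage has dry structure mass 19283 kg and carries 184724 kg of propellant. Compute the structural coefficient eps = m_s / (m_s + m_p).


eps = 19283 / (19283 + 184724) = 0.0945

0.0945


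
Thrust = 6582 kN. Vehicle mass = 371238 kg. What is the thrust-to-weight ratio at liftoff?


TWR = 6582000 / (371238 * 9.81) = 1.81

1.81


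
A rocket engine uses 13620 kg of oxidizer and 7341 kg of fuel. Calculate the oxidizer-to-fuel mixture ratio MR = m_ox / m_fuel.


MR = 13620 / 7341 = 1.86

1.86


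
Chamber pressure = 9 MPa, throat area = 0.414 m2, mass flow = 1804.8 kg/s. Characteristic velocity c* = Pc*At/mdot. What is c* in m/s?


c* = 9e6 * 0.414 / 1804.8 = 2064 m/s

2064 m/s


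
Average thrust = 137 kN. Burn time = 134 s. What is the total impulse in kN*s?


It = 137 * 134 = 18358 kN*s

18358 kN*s


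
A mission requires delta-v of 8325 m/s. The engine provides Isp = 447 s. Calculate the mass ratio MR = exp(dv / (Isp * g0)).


Ve = 447 * 9.81 = 4385.07 m/s
MR = exp(8325 / 4385.07) = 6.676

6.676


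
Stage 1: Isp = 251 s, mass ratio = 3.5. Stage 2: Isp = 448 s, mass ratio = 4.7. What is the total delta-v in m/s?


dV1 = 251 * 9.81 * ln(3.5) = 3084.7 m/s
dV2 = 448 * 9.81 * ln(4.7) = 6801.4 m/s
Total dV = 3084.7 + 6801.4 = 9886.1 m/s ~ 9886 m/s

9886 m/s


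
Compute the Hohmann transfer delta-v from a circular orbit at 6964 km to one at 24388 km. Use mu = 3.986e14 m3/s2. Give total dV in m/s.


V1 = sqrt(mu/r1) = 7565.53 m/s
dV1 = V1*(sqrt(2*r2/(r1+r2)) - 1) = 1870.95 m/s
V2 = sqrt(mu/r2) = 4042.78 m/s
dV2 = V2*(1 - sqrt(2*r1/(r1+r2))) = 1348.2 m/s
Total dV = 3219 m/s

3219 m/s


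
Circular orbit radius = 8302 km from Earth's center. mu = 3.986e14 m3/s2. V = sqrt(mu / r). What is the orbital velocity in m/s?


V = sqrt(3.986e14 / 8302000) = 6929 m/s

6929 m/s


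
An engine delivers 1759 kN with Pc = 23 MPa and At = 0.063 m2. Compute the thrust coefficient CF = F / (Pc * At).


CF = 1759000 / (23e6 * 0.063) = 1.21

1.21


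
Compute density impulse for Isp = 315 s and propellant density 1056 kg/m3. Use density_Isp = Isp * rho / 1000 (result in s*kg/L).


rho*Isp = 315 * 1056 / 1000 = 333 s*kg/L

333 s*kg/L


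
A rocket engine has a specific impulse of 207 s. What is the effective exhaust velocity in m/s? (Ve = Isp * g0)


Ve = Isp * g0 = 207 * 9.81 = 2030.7 m/s

2030.7 m/s


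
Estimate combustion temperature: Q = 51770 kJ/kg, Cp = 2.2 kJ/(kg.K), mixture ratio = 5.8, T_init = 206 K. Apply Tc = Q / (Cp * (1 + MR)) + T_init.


Tc = 51770 / (2.2 * (1 + 5.8)) + 206 = 3667 K

3667 K


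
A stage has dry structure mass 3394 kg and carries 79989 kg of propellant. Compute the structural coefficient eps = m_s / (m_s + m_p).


eps = 3394 / (3394 + 79989) = 0.0407

0.0407


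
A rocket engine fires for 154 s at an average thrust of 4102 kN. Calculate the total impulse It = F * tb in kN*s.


It = 4102 * 154 = 631708 kN*s

631708 kN*s


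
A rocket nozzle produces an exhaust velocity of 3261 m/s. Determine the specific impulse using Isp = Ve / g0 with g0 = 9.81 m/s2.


Isp = Ve / g0 = 3261 / 9.81 = 332.4 s

332.4 s


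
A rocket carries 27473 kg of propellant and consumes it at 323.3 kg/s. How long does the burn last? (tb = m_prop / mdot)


tb = 27473 / 323.3 = 85.0 s

85.0 s


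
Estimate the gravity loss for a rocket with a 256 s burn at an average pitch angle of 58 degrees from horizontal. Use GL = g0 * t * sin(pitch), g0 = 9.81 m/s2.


GL = 9.81 * 256 * sin(58 deg) = 2130 m/s

2130 m/s


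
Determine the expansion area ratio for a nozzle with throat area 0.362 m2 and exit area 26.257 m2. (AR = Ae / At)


AR = 26.257 / 0.362 = 72.5

72.5


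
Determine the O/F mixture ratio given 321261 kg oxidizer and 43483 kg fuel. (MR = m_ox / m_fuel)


MR = 321261 / 43483 = 7.39

7.39


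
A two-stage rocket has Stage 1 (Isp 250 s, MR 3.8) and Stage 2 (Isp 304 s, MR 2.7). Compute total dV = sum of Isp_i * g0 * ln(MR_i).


dV1 = 250 * 9.81 * ln(3.8) = 3274.1 m/s
dV2 = 304 * 9.81 * ln(2.7) = 2962.1 m/s
Total dV = 3274.1 + 2962.1 = 6236.2 m/s ~ 6236 m/s

6236 m/s


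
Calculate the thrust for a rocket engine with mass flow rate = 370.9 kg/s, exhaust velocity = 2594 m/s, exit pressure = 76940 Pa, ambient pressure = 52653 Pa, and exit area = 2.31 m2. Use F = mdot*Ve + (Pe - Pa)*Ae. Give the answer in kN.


F = 370.9 * 2594 + (76940 - 52653) * 2.31 = 1.0182e+06 N = 1018.2 kN

1018.2 kN


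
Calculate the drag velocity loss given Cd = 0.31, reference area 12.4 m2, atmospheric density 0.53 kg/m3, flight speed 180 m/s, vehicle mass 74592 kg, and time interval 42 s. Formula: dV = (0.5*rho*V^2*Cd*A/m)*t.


D = 0.5 * 0.53 * 180^2 * 0.31 * 12.4 = 33004.58 N
a = 33004.58 / 74592 = 0.4425 m/s2
dV = 0.4425 * 42 = 18.6 m/s

18.6 m/s


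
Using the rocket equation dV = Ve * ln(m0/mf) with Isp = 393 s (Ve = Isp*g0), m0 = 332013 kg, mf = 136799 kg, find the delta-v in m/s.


Ve = 393 * 9.81 = 3855.33 m/s
dV = 3855.33 * ln(332013/136799) = 3418 m/s

3418 m/s


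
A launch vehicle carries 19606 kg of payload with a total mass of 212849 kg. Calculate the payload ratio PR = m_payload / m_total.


PR = 19606 / 212849 = 0.0921

0.0921


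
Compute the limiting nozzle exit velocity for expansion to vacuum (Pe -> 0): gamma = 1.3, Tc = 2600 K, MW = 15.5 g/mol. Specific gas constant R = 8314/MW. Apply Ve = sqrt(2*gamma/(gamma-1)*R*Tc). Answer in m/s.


R = 8314 / 15.5 = 536.39 J/(kg.K)
Ve = sqrt(2 * 1.3 / (1.3 - 1) * 536.39 * 2600) = 3477 m/s

3477 m/s
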